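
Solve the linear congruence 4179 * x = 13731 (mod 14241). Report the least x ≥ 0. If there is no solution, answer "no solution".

First find gcd(4179, 14241):
14241 = 3*4179 + 1704
4179 = 2*1704 + 771
1704 = 2*771 + 162
771 = 4*162 + 123
162 = 1*123 + 39
123 = 3*39 + 6
39 = 6*6 + 3
6 = 2*3 + 0
gcd = 3 and 3 | 13731, so solutions exist. Divide through by 3: 1393x ≡ 4577 (mod 4747).
Now find 1393⁻¹ mod 4747:
4747 = 3*1393 + 568
1393 = 2*568 + 257
568 = 2*257 + 54
257 = 4*54 + 41
54 = 1*41 + 13
41 = 3*13 + 2
13 = 6*2 + 1
2 = 2*1 + 0
Back-substitute:
1 = 13 − 6·2
1 = −6·41 + 19·13
1 = 19·54 − 25·41
1 = −25·257 + 119·54
1 = 119·568 − 263·257
1 = −263·1393 + 645·568
1 = 645·4747 − 2198·1393
So 1393·(-2198) ≡ 1 (mod 4747), i.e. 1393⁻¹ ≡ 2549.
Then x ≡ 2549·4577 ≡ 3394 (mod 4747); the smallest non-negative solution is x = 3394.

3394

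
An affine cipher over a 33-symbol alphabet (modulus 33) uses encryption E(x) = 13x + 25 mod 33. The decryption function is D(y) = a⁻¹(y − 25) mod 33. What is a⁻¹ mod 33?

gcd(33, 13) by repeated division:
33 = 2·13 + 7
13 = 1·7 + 6
7 = 1·6 + 1
6 = 6·1 + 0
gcd = 1, so the inverse exists. Back-substitute:
1 = 7 − 6
1 = −13 + 2·7
1 = 2·33 − 5·13
So 13·(-5) ≡ 1 (mod 33), and -5 ≡ 28 (mod 33).

28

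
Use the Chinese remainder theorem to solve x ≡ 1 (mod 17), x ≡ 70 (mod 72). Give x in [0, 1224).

Write x = 1 + 17·k. Then 17·k ≡ 70 − 1 ≡ 69 (mod 72).
Need 17⁻¹ mod 72. Extended Euclid on (72, 17):
72 = 4·17 + 4
17 = 4·4 + 1
4 = 4·1 + 0
Back-substitute:
1 = 17 − 4·4
1 = −4·72 + 17·17
17⁻¹ ≡ 17 (mod 72), so k ≡ 17·69 ≡ 21 (mod 72).
x = 1 + 17·21 = 358.

358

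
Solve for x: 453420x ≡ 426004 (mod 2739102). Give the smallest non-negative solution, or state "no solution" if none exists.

no solution

gcd(453420, 2739102):
2739102 = 6·453420 + 18582
453420 = 24·18582 + 7452
18582 = 2·7452 + 3678
7452 = 2·3678 + 96
3678 = 38·96 + 30
96 = 3·30 + 6
30 = 5·6 + 0
gcd = 6, but 6 ∤ 426004, so the congruence has no solution.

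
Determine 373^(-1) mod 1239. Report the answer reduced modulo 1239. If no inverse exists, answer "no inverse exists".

382

Extended Euclidean algorithm:
1239 = 3×373 + 120
373 = 3×120 + 13
120 = 9×13 + 3
13 = 4×3 + 1
3 = 3×1 + 0
gcd = 1, so the inverse exists. Back-substitute:
1 = 13 − 4·3
1 = −4·120 + 37·13
1 = 37·373 − 115·120
1 = −115·1239 + 382·373
So 373·382 ≡ 1 (mod 1239).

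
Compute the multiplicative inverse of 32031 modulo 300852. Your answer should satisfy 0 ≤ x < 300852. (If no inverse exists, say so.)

Euclidean algorithm on 300852, 32031:
300852 = 9×32031 + 12573
32031 = 2×12573 + 6885
12573 = 1×6885 + 5688
6885 = 1×5688 + 1197
5688 = 4×1197 + 900
1197 = 1×900 + 297
900 = 3×297 + 9
297 = 33×9 + 0
Since gcd = 9 > 1, 32031 is not a unit mod 300852.

no inverse exists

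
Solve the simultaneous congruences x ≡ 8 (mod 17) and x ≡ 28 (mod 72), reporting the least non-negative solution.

892

Write x = 8 + 17·k. Then 17·k ≡ 28 − 8 ≡ 20 (mod 72).
Need 17⁻¹ mod 72. Extended Euclid on (72, 17):
72 = 4·17 + 4
17 = 4·4 + 1
4 = 4·1 + 0
Back-substitute:
1 = 17 − 4·4
1 = −4·72 + 17·17
17⁻¹ ≡ 17 (mod 72), so k ≡ 17·20 ≡ 52 (mod 72).
x = 8 + 17·52 = 892.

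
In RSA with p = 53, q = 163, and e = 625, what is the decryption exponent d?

φ(n) = (p−1)(q−1) = 52·162 = 8424.
Need d with 625·d ≡ 1 (mod 8424). Apply the extended Euclidean algorithm:
8424 = 13×625 + 299
625 = 2×299 + 27
299 = 11×27 + 2
27 = 13×2 + 1
2 = 2×1 + 0
Back-substitute:
1 = 27 − 13·2
1 = −13·299 + 144·27
1 = 144·625 − 301·299
1 = −301·8424 + 4057·625
So 625·4057 ≡ 1 (mod 8424), hence d = 4057.

4057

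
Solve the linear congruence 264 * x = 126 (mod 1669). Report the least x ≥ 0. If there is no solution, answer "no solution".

266

First find gcd(264, 1669):
1669 = 6·264 + 85
264 = 3·85 + 9
85 = 9·9 + 4
9 = 2·4 + 1
4 = 4·1 + 0
gcd = 1, so a unique solution mod 1669 exists.
Back-substitute for the Bézout coefficients:
1 = 9 − 2·4
1 = −2·85 + 19·9
1 = 19·264 − 59·85
1 = −59·1669 + 373·264
So 264·(373) ≡ 1 (mod 1669), giving 264⁻¹ ≡ 373.
x ≡ 264⁻¹·126 ≡ 373·126 ≡ 266 (mod 1669).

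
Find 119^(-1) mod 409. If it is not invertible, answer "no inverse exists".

55

Extended Euclidean algorithm:
409 = 3×119 + 52
119 = 2×52 + 15
52 = 3×15 + 7
15 = 2×7 + 1
7 = 7×1 + 0
The gcd is 1. Working backward:
1 = 15 − 2·7
1 = −2·52 + 7·15
1 = 7·119 − 16·52
1 = −16·409 + 55·119
So 119·55 ≡ 1 (mod 409).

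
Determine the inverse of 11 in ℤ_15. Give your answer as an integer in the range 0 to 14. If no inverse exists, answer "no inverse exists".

Apply the Euclidean algorithm to 15 and 11:
15 = 1·11 + 4
11 = 2·4 + 3
4 = 1·3 + 1
3 = 3·1 + 0
Since gcd(11, 15) = 1, back-substitute to write 1 as a combination:
1 = 4 − 3
1 = −11 + 3·4
1 = 3·15 − 4·11
So 11·(-4) ≡ 1 (mod 15), and -4 ≡ 11 (mod 15).

11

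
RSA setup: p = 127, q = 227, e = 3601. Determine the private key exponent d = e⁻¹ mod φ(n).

φ(n) = (p−1)(q−1) = 126·226 = 28476.
Need d with 3601·d ≡ 1 (mod 28476). Apply the extended Euclidean algorithm:
28476 = 7×3601 + 3269
3601 = 1×3269 + 332
3269 = 9×332 + 281
332 = 1×281 + 51
281 = 5×51 + 26
51 = 1×26 + 25
26 = 1×25 + 1
25 = 25×1 + 0
Back-substitute:
1 = 26 − 25
1 = −51 + 2·26
1 = 2·281 − 11·51
1 = −11·332 + 13·281
1 = 13·3269 − 128·332
1 = −128·3601 + 141·3269
1 = 141·28476 − 1115·3601
So 3601·(-1115) ≡ 1 (mod 28476), hence d ≡ -1115 ≡ 27361 (mod 28476).

27361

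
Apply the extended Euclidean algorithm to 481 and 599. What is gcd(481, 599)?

1

Repeated division:
599 = 1×481 + 118
481 = 4×118 + 9
118 = 13×9 + 1
9 = 9×1 + 0
gcd(481, 599) = 1.
Back-substituting:
1 = 118 − 13·9
1 = −13·481 + 53·118
1 = 53·599 − 66·481
So 1 = (53)·599 + (-66)·481.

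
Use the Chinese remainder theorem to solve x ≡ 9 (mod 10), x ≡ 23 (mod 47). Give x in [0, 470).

399

Write x = 9 + 10·k. Then 10·k ≡ 23 − 9 ≡ 14 (mod 47).
Need 10⁻¹ mod 47. Extended Euclid on (47, 10):
47 = 4×10 + 7
10 = 1×7 + 3
7 = 2×3 + 1
3 = 3×1 + 0
Back-substitute:
1 = 7 − 2·3
1 = −2·10 + 3·7
1 = 3·47 − 14·10
10⁻¹ ≡ 33 (mod 47), so k ≡ 33·14 ≡ 39 (mod 47).
x = 9 + 10·39 = 399.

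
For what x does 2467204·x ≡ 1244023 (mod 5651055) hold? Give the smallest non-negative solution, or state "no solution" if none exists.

2227672

First find gcd(2467204, 5651055):
5651055 = 2×2467204 + 716647
2467204 = 3×716647 + 317263
716647 = 2×317263 + 82121
317263 = 3×82121 + 70900
82121 = 1×70900 + 11221
70900 = 6×11221 + 3574
11221 = 3×3574 + 499
3574 = 7×499 + 81
499 = 6×81 + 13
81 = 6×13 + 3
13 = 4×3 + 1
3 = 3×1 + 0
gcd = 1, so a unique solution mod 5651055 exists.
Back-substitute for the Bézout coefficients:
1 = 13 − 4·3
1 = −4·81 + 25·13
1 = 25·499 − 154·81
1 = −154·3574 + 1103·499
1 = 1103·11221 − 3463·3574
1 = −3463·70900 + 21881·11221
1 = 21881·82121 − 25344·70900
1 = −25344·317263 + 97913·82121
1 = 97913·716647 − 221170·317263
1 = −221170·2467204 + 761423·716647
1 = 761423·5651055 − 1744016·2467204
So 2467204·(-1744016) ≡ 1 (mod 5651055), giving 2467204⁻¹ ≡ 3907039.
x ≡ 2467204⁻¹·1244023 ≡ 3907039·1244023 ≡ 2227672 (mod 5651055).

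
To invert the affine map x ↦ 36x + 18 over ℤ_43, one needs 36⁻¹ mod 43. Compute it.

6

Extended Euclidean algorithm:
43 = 1·36 + 7
36 = 5·7 + 1
7 = 7·1 + 0
Since gcd(36, 43) = 1, back-substitute to write 1 as a combination:
1 = 36 − 5·7
1 = −5·43 + 6·36
So 36·6 ≡ 1 (mod 43).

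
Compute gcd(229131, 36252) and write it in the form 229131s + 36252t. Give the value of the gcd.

9

Euclidean algorithm:
229131 = 6·36252 + 11619
36252 = 3·11619 + 1395
11619 = 8·1395 + 459
1395 = 3·459 + 18
459 = 25·18 + 9
18 = 2·9 + 0
gcd(229131, 36252) = 9.
Working backward:
9 = 459 − 25·18
9 = −25·1395 + 76·459
9 = 76·11619 − 633·1395
9 = −633·36252 + 1975·11619
9 = 1975·229131 − 12483·36252
So 9 = (1975)·229131 + (-12483)·36252.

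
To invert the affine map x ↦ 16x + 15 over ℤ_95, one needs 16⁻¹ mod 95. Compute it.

6

Run Euclid on (95, 16):
95 = 5×16 + 15
16 = 1×15 + 1
15 = 15×1 + 0
Since gcd(16, 95) = 1, back-substitute to write 1 as a combination:
1 = 16 − 15
1 = −95 + 6·16
So 16·6 ≡ 1 (mod 95).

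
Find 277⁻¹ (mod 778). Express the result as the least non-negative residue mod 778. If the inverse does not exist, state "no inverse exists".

Apply the Euclidean algorithm to 778 and 277:
778 = 2×277 + 224
277 = 1×224 + 53
224 = 4×53 + 12
53 = 4×12 + 5
12 = 2×5 + 2
5 = 2×2 + 1
2 = 2×1 + 0
Since gcd(277, 778) = 1, back-substitute to write 1 as a combination:
1 = 5 − 2·2
1 = −2·12 + 5·5
1 = 5·53 − 22·12
1 = −22·224 + 93·53
1 = 93·277 − 115·224
1 = −115·778 + 323·277
So 277·323 ≡ 1 (mod 778).

323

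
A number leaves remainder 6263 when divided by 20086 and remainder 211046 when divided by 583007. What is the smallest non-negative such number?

4835088097

Write x = 6263 + 20086·k. Then 20086·k ≡ 211046 − 6263 ≡ 204783 (mod 583007).
Need 20086⁻¹ mod 583007. Extended Euclid on (583007, 20086):
583007 = 29*20086 + 513
20086 = 39*513 + 79
513 = 6*79 + 39
79 = 2*39 + 1
39 = 39*1 + 0
Back-substitute:
1 = 79 − 2·39
1 = −2·513 + 13·79
1 = 13·20086 − 509·513
1 = −509·583007 + 14774·20086
20086⁻¹ ≡ 14774 (mod 583007), so k ≡ 14774·204783 ≡ 240719 (mod 583007).
x = 6263 + 20086·240719 = 4835088097.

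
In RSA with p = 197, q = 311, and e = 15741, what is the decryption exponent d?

φ(n) = (p−1)(q−1) = 196·310 = 60760.
Need d with 15741·d ≡ 1 (mod 60760). Apply the extended Euclidean algorithm:
60760 = 3*15741 + 13537
15741 = 1*13537 + 2204
13537 = 6*2204 + 313
2204 = 7*313 + 13
313 = 24*13 + 1
13 = 13*1 + 0
Back-substitute:
1 = 313 − 24·13
1 = −24·2204 + 169·313
1 = 169·13537 − 1038·2204
1 = −1038·15741 + 1207·13537
1 = 1207·60760 − 4659·15741
So 15741·(-4659) ≡ 1 (mod 60760), hence d ≡ -4659 ≡ 56101 (mod 60760).

56101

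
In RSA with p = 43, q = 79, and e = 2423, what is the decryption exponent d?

3011

φ(n) = (p−1)(q−1) = 42·78 = 3276.
Need d with 2423·d ≡ 1 (mod 3276). Apply the extended Euclidean algorithm:
3276 = 1×2423 + 853
2423 = 2×853 + 717
853 = 1×717 + 136
717 = 5×136 + 37
136 = 3×37 + 25
37 = 1×25 + 12
25 = 2×12 + 1
12 = 12×1 + 0
Back-substitute:
1 = 25 − 2·12
1 = −2·37 + 3·25
1 = 3·136 − 11·37
1 = −11·717 + 58·136
1 = 58·853 − 69·717
1 = −69·2423 + 196·853
1 = 196·3276 − 265·2423
So 2423·(-265) ≡ 1 (mod 3276), hence d ≡ -265 ≡ 3011 (mod 3276).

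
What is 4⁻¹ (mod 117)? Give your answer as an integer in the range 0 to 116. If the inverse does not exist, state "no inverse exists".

Apply the Euclidean algorithm to 117 and 4:
117 = 29*4 + 1
4 = 4*1 + 0
gcd = 1, so the inverse exists. Back-substitute:
1 = 117 − 29·4
So 4·(-29) ≡ 1 (mod 117), and -29 ≡ 88 (mod 117).

88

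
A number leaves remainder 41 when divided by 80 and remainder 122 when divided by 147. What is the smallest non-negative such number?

5561

Write x = 41 + 80·k. Then 80·k ≡ 122 − 41 ≡ 81 (mod 147).
Need 80⁻¹ mod 147. Extended Euclid on (147, 80):
147 = 1*80 + 67
80 = 1*67 + 13
67 = 5*13 + 2
13 = 6*2 + 1
2 = 2*1 + 0
Back-substitute:
1 = 13 − 6·2
1 = −6·67 + 31·13
1 = 31·80 − 37·67
1 = −37·147 + 68·80
80⁻¹ ≡ 68 (mod 147), so k ≡ 68·81 ≡ 69 (mod 147).
x = 41 + 80·69 = 5561.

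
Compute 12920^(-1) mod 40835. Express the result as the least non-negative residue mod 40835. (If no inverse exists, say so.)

Euclidean algorithm on 40835, 12920:
40835 = 3×12920 + 2075
12920 = 6×2075 + 470
2075 = 4×470 + 195
470 = 2×195 + 80
195 = 2×80 + 35
80 = 2×35 + 10
35 = 3×10 + 5
10 = 2×5 + 0
The gcd is 5, not 1, hence no inverse exists.

no inverse exists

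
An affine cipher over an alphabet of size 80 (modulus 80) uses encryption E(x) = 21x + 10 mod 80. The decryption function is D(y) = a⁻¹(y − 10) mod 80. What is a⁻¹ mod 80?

61

Run Euclid on (80, 21):
80 = 3·21 + 17
21 = 1·17 + 4
17 = 4·4 + 1
4 = 4·1 + 0
Since gcd(21, 80) = 1, back-substitute to write 1 as a combination:
1 = 17 − 4·4
1 = −4·21 + 5·17
1 = 5·80 − 19·21
So 21·(-19) ≡ 1 (mod 80), and -19 ≡ 61 (mod 80).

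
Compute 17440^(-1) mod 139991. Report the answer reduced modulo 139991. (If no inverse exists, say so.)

43097

gcd(139991, 17440) by repeated division:
139991 = 8×17440 + 471
17440 = 37×471 + 13
471 = 36×13 + 3
13 = 4×3 + 1
3 = 3×1 + 0
The gcd is 1. Working backward:
1 = 13 − 4·3
1 = −4·471 + 145·13
1 = 145·17440 − 5369·471
1 = −5369·139991 + 43097·17440
So 17440·43097 ≡ 1 (mod 139991).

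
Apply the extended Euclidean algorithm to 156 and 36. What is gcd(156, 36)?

Repeated division:
156 = 4×36 + 12
36 = 3×12 + 0
gcd(156, 36) = 12.
Working backward:
12 = 156 − 4·36
So 12 = (1)·156 + (-4)·36.

12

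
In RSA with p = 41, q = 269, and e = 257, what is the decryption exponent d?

φ(n) = (p−1)(q−1) = 40·268 = 10720.
Need d with 257·d ≡ 1 (mod 10720). Apply the extended Euclidean algorithm:
10720 = 41×257 + 183
257 = 1×183 + 74
183 = 2×74 + 35
74 = 2×35 + 4
35 = 8×4 + 3
4 = 1×3 + 1
3 = 3×1 + 0
Back-substitute:
1 = 4 − 3
1 = −35 + 9·4
1 = 9·74 − 19·35
1 = −19·183 + 47·74
1 = 47·257 − 66·183
1 = −66·10720 + 2753·257
So 257·2753 ≡ 1 (mod 10720), hence d = 2753.

2753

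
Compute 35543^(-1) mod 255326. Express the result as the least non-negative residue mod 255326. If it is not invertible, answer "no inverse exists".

Apply the Euclidean algorithm to 255326 and 35543:
255326 = 7×35543 + 6525
35543 = 5×6525 + 2918
6525 = 2×2918 + 689
2918 = 4×689 + 162
689 = 4×162 + 41
162 = 3×41 + 39
41 = 1×39 + 2
39 = 19×2 + 1
2 = 2×1 + 0
Since gcd(35543, 255326) = 1, back-substitute to write 1 as a combination:
1 = 39 − 19·2
1 = −19·41 + 20·39
1 = 20·162 − 79·41
1 = −79·689 + 336·162
1 = 336·2918 − 1423·689
1 = −1423·6525 + 3182·2918
1 = 3182·35543 − 17333·6525
1 = −17333·255326 + 124513·35543
So 35543·124513 ≡ 1 (mod 255326).

124513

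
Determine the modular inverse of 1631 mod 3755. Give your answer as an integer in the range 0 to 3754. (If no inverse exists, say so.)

2841

Run Euclid on (3755, 1631):
3755 = 2*1631 + 493
1631 = 3*493 + 152
493 = 3*152 + 37
152 = 4*37 + 4
37 = 9*4 + 1
4 = 4*1 + 0
The gcd is 1. Working backward:
1 = 37 − 9·4
1 = −9·152 + 37·37
1 = 37·493 − 120·152
1 = −120·1631 + 397·493
1 = 397·3755 − 914·1631
So 1631·(-914) ≡ 1 (mod 3755), and -914 ≡ 2841 (mod 3755).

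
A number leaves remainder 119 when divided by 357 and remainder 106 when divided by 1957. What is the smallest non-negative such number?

694841

Write x = 119 + 357·k. Then 357·k ≡ 106 − 119 ≡ 1944 (mod 1957).
Need 357⁻¹ mod 1957. Extended Euclid on (1957, 357):
1957 = 5×357 + 172
357 = 2×172 + 13
172 = 13×13 + 3
13 = 4×3 + 1
3 = 3×1 + 0
Back-substitute:
1 = 13 − 4·3
1 = −4·172 + 53·13
1 = 53·357 − 110·172
1 = −110·1957 + 603·357
357⁻¹ ≡ 603 (mod 1957), so k ≡ 603·1944 ≡ 1946 (mod 1957).
x = 119 + 357·1946 = 694841.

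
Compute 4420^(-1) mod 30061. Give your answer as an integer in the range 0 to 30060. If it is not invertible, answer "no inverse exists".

22845

gcd(30061, 4420) by repeated division:
30061 = 6*4420 + 3541
4420 = 1*3541 + 879
3541 = 4*879 + 25
879 = 35*25 + 4
25 = 6*4 + 1
4 = 4*1 + 0
The gcd is 1. Working backward:
1 = 25 − 6·4
1 = −6·879 + 211·25
1 = 211·3541 − 850·879
1 = −850·4420 + 1061·3541
1 = 1061·30061 − 7216·4420
Thus 4420·(-7216) ≡ 1 (mod 30061); reducing, -7216 mod 30061 = 22845.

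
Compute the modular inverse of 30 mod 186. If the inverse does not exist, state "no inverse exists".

no inverse exists

Compute gcd(30, 186):
186 = 6×30 + 6
30 = 5×6 + 0
Since gcd = 6 > 1, 30 is not a unit mod 186.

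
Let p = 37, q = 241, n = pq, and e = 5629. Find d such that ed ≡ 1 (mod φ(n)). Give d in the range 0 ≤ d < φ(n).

1429

φ(n) = (p−1)(q−1) = 36·240 = 8640.
Need d with 5629·d ≡ 1 (mod 8640). Apply the extended Euclidean algorithm:
8640 = 1*5629 + 3011
5629 = 1*3011 + 2618
3011 = 1*2618 + 393
2618 = 6*393 + 260
393 = 1*260 + 133
260 = 1*133 + 127
133 = 1*127 + 6
127 = 21*6 + 1
6 = 6*1 + 0
Back-substitute:
1 = 127 − 21·6
1 = −21·133 + 22·127
1 = 22·260 − 43·133
1 = −43·393 + 65·260
1 = 65·2618 − 433·393
1 = −433·3011 + 498·2618
1 = 498·5629 − 931·3011
1 = −931·8640 + 1429·5629
So 5629·1429 ≡ 1 (mod 8640), hence d = 1429.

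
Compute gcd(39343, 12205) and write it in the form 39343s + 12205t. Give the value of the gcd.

Apply Euclid's algorithm to 39343 and 12205:
39343 = 3*12205 + 2728
12205 = 4*2728 + 1293
2728 = 2*1293 + 142
1293 = 9*142 + 15
142 = 9*15 + 7
15 = 2*7 + 1
7 = 7*1 + 0
gcd(39343, 12205) = 1.
Working backward:
1 = 15 − 2·7
1 = −2·142 + 19·15
1 = 19·1293 − 173·142
1 = −173·2728 + 365·1293
1 = 365·12205 − 1633·2728
1 = −1633·39343 + 5264·12205
So 1 = (-1633)·39343 + (5264)·12205.

1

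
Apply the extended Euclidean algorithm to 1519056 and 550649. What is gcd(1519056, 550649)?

11

Apply Euclid's algorithm to 1519056 and 550649:
1519056 = 2×550649 + 417758
550649 = 1×417758 + 132891
417758 = 3×132891 + 19085
132891 = 6×19085 + 18381
19085 = 1×18381 + 704
18381 = 26×704 + 77
704 = 9×77 + 11
77 = 7×11 + 0
gcd(1519056, 550649) = 11.
Working backward:
11 = 704 − 9·77
11 = −9·18381 + 235·704
11 = 235·19085 − 244·18381
11 = −244·132891 + 1699·19085
11 = 1699·417758 − 5341·132891
11 = −5341·550649 + 7040·417758
11 = 7040·1519056 − 19421·550649
So 11 = (7040)·1519056 + (-19421)·550649.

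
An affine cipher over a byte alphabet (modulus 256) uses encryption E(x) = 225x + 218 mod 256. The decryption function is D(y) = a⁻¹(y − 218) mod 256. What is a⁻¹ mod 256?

Run Euclid on (256, 225):
256 = 1×225 + 31
225 = 7×31 + 8
31 = 3×8 + 7
8 = 1×7 + 1
7 = 7×1 + 0
gcd = 1, so the inverse exists. Back-substitute:
1 = 8 − 7
1 = −31 + 4·8
1 = 4·225 − 29·31
1 = −29·256 + 33·225
So 225·33 ≡ 1 (mod 256).

33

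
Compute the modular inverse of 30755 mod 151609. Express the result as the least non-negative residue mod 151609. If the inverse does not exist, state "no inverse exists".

Extended Euclidean algorithm:
151609 = 4*30755 + 28589
30755 = 1*28589 + 2166
28589 = 13*2166 + 431
2166 = 5*431 + 11
431 = 39*11 + 2
11 = 5*2 + 1
2 = 2*1 + 0
The gcd is 1. Working backward:
1 = 11 − 5·2
1 = −5·431 + 196·11
1 = 196·2166 − 985·431
1 = −985·28589 + 13001·2166
1 = 13001·30755 − 13986·28589
1 = −13986·151609 + 68945·30755
So 30755·68945 ≡ 1 (mod 151609).

68945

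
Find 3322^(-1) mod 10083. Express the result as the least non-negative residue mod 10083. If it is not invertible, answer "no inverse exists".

Extended Euclidean algorithm:
10083 = 3×3322 + 117
3322 = 28×117 + 46
117 = 2×46 + 25
46 = 1×25 + 21
25 = 1×21 + 4
21 = 5×4 + 1
4 = 4×1 + 0
Since gcd(3322, 10083) = 1, back-substitute to write 1 as a combination:
1 = 21 − 5·4
1 = −5·25 + 6·21
1 = 6·46 − 11·25
1 = −11·117 + 28·46
1 = 28·3322 − 795·117
1 = −795·10083 + 2413·3322
So 3322·2413 ≡ 1 (mod 10083).

2413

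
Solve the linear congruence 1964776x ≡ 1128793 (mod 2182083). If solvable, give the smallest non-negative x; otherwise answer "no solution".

First find gcd(1964776, 2182083):
2182083 = 1·1964776 + 217307
1964776 = 9·217307 + 9013
217307 = 24·9013 + 995
9013 = 9·995 + 58
995 = 17·58 + 9
58 = 6·9 + 4
9 = 2·4 + 1
4 = 4·1 + 0
gcd = 1, so a unique solution mod 2182083 exists.
Back-substitute for the Bézout coefficients:
1 = 9 − 2·4
1 = −2·58 + 13·9
1 = 13·995 − 223·58
1 = −223·9013 + 2020·995
1 = 2020·217307 − 48703·9013
1 = −48703·1964776 + 440347·217307
1 = 440347·2182083 − 489050·1964776
So 1964776·(-489050) ≡ 1 (mod 2182083), giving 1964776⁻¹ ≡ 1693033.
x ≡ 1964776⁻¹·1128793 ≡ 1693033·1128793 ≡ 233188 (mod 2182083).

233188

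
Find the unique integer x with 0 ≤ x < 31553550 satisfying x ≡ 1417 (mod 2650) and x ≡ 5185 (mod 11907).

23533417

Write x = 1417 + 2650·k. Then 2650·k ≡ 5185 − 1417 ≡ 3768 (mod 11907).
Need 2650⁻¹ mod 11907. Extended Euclid on (11907, 2650):
11907 = 4×2650 + 1307
2650 = 2×1307 + 36
1307 = 36×36 + 11
36 = 3×11 + 3
11 = 3×3 + 2
3 = 1×2 + 1
2 = 2×1 + 0
Back-substitute:
1 = 3 − 2
1 = −11 + 4·3
1 = 4·36 − 13·11
1 = −13·1307 + 472·36
1 = 472·2650 − 957·1307
1 = −957·11907 + 4300·2650
2650⁻¹ ≡ 4300 (mod 11907), so k ≡ 4300·3768 ≡ 8880 (mod 11907).
x = 1417 + 2650·8880 = 23533417.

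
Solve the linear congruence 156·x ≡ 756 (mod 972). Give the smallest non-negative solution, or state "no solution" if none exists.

36

First find gcd(156, 972):
972 = 6·156 + 36
156 = 4·36 + 12
36 = 3·12 + 0
gcd = 12 and 12 | 756, so solutions exist. Divide through by 12: 13x ≡ 63 (mod 81).
Now find 13⁻¹ mod 81:
81 = 6×13 + 3
13 = 4×3 + 1
3 = 3×1 + 0
Back-substitute:
1 = 13 − 4·3
1 = −4·81 + 25·13
So 13⁻¹ ≡ 25 (mod 81).
Then x ≡ 25·63 ≡ 36 (mod 81); the smallest non-negative solution is x = 36.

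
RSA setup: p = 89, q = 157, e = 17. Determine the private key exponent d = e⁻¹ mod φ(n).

φ(n) = (p−1)(q−1) = 88·156 = 13728.
Need d with 17·d ≡ 1 (mod 13728). Apply the extended Euclidean algorithm:
13728 = 807·17 + 9
17 = 1·9 + 8
9 = 1·8 + 1
8 = 8·1 + 0
Back-substitute:
1 = 9 − 8
1 = −17 + 2·9
1 = 2·13728 − 1615·17
So 17·(-1615) ≡ 1 (mod 13728), hence d ≡ -1615 ≡ 12113 (mod 13728).

12113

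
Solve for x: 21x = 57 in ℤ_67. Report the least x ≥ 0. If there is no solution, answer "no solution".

First find gcd(21, 67):
67 = 3×21 + 4
21 = 5×4 + 1
4 = 4×1 + 0
gcd = 1, so a unique solution mod 67 exists.
Back-substitute for the Bézout coefficients:
1 = 21 − 5·4
1 = −5·67 + 16·21
So 21·(16) ≡ 1 (mod 67), giving 21⁻¹ ≡ 16.
x ≡ 21⁻¹·57 ≡ 16·57 ≡ 41 (mod 67).

41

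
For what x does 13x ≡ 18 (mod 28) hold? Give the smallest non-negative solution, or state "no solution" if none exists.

First find gcd(13, 28):
28 = 2·13 + 2
13 = 6·2 + 1
2 = 2·1 + 0
gcd = 1, so a unique solution mod 28 exists.
Back-substitute for the Bézout coefficients:
1 = 13 − 6·2
1 = −6·28 + 13·13
So 13·(13) ≡ 1 (mod 28), giving 13⁻¹ ≡ 13.
x ≡ 13⁻¹·18 ≡ 13·18 ≡ 10 (mod 28).

10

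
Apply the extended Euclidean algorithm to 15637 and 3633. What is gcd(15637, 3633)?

Apply Euclid's algorithm to 15637 and 3633:
15637 = 4×3633 + 1105
3633 = 3×1105 + 318
1105 = 3×318 + 151
318 = 2×151 + 16
151 = 9×16 + 7
16 = 2×7 + 2
7 = 3×2 + 1
2 = 2×1 + 0
gcd(15637, 3633) = 1.
Back-substituting:
1 = 7 − 3·2
1 = −3·16 + 7·7
1 = 7·151 − 66·16
1 = −66·318 + 139·151
1 = 139·1105 − 483·318
1 = −483·3633 + 1588·1105
1 = 1588·15637 − 6835·3633
So 1 = (1588)·15637 + (-6835)·3633.

1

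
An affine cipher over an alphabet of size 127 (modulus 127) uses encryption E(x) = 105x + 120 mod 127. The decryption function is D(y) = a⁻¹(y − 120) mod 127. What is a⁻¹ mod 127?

75

gcd(127, 105) by repeated division:
127 = 1·105 + 22
105 = 4·22 + 17
22 = 1·17 + 5
17 = 3·5 + 2
5 = 2·2 + 1
2 = 2·1 + 0
gcd = 1, so the inverse exists. Back-substitute:
1 = 5 − 2·2
1 = −2·17 + 7·5
1 = 7·22 − 9·17
1 = −9·105 + 43·22
1 = 43·127 − 52·105
So 105·(-52) ≡ 1 (mod 127), and -52 ≡ 75 (mod 127).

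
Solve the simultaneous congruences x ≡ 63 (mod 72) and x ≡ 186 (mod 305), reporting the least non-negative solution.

21231

Write x = 63 + 72·k. Then 72·k ≡ 186 − 63 ≡ 123 (mod 305).
Need 72⁻¹ mod 305. Extended Euclid on (305, 72):
305 = 4*72 + 17
72 = 4*17 + 4
17 = 4*4 + 1
4 = 4*1 + 0
Back-substitute:
1 = 17 − 4·4
1 = −4·72 + 17·17
1 = 17·305 − 72·72
72⁻¹ ≡ 233 (mod 305), so k ≡ 233·123 ≡ 294 (mod 305).
x = 63 + 72·294 = 21231.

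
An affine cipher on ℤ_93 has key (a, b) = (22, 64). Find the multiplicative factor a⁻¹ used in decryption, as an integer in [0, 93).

gcd(93, 22) by repeated division:
93 = 4·22 + 5
22 = 4·5 + 2
5 = 2·2 + 1
2 = 2·1 + 0
Since gcd(22, 93) = 1, back-substitute to write 1 as a combination:
1 = 5 − 2·2
1 = −2·22 + 9·5
1 = 9·93 − 38·22
Hence 22⁻¹ ≡ -38 ≡ 55 (mod 93).

55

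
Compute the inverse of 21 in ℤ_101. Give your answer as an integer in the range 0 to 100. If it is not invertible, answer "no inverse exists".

Extended Euclidean algorithm:
101 = 4·21 + 17
21 = 1·17 + 4
17 = 4·4 + 1
4 = 4·1 + 0
The gcd is 1. Working backward:
1 = 17 − 4·4
1 = −4·21 + 5·17
1 = 5·101 − 24·21
Thus 21·(-24) ≡ 1 (mod 101); reducing, -24 mod 101 = 77.

77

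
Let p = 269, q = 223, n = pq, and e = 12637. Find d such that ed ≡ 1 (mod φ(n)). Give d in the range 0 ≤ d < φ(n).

17773

φ(n) = (p−1)(q−1) = 268·222 = 59496.
Need d with 12637·d ≡ 1 (mod 59496). Apply the extended Euclidean algorithm:
59496 = 4*12637 + 8948
12637 = 1*8948 + 3689
8948 = 2*3689 + 1570
3689 = 2*1570 + 549
1570 = 2*549 + 472
549 = 1*472 + 77
472 = 6*77 + 10
77 = 7*10 + 7
10 = 1*7 + 3
7 = 2*3 + 1
3 = 3*1 + 0
Back-substitute:
1 = 7 − 2·3
1 = −2·10 + 3·7
1 = 3·77 − 23·10
1 = −23·472 + 141·77
1 = 141·549 − 164·472
1 = −164·1570 + 469·549
1 = 469·3689 − 1102·1570
1 = −1102·8948 + 2673·3689
1 = 2673·12637 − 3775·8948
1 = −3775·59496 + 17773·12637
So 12637·17773 ≡ 1 (mod 59496), hence d = 17773.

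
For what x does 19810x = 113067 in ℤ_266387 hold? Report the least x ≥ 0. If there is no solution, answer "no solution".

216625

First find gcd(19810, 266387):
266387 = 13·19810 + 8857
19810 = 2·8857 + 2096
8857 = 4·2096 + 473
2096 = 4·473 + 204
473 = 2·204 + 65
204 = 3·65 + 9
65 = 7·9 + 2
9 = 4·2 + 1
2 = 2·1 + 0
gcd = 1, so a unique solution mod 266387 exists.
Back-substitute for the Bézout coefficients:
1 = 9 − 4·2
1 = −4·65 + 29·9
1 = 29·204 − 91·65
1 = −91·473 + 211·204
1 = 211·2096 − 935·473
1 = −935·8857 + 3951·2096
1 = 3951·19810 − 8837·8857
1 = −8837·266387 + 118832·19810
So 19810·(118832) ≡ 1 (mod 266387), giving 19810⁻¹ ≡ 118832.
x ≡ 19810⁻¹·113067 ≡ 118832·113067 ≡ 216625 (mod 266387).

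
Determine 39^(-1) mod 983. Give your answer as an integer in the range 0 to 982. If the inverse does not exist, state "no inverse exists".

Apply the Euclidean algorithm to 983 and 39:
983 = 25·39 + 8
39 = 4·8 + 7
8 = 1·7 + 1
7 = 7·1 + 0
gcd = 1, so the inverse exists. Back-substitute:
1 = 8 − 7
1 = −39 + 5·8
1 = 5·983 − 126·39
Thus 39·(-126) ≡ 1 (mod 983); reducing, -126 mod 983 = 857.

857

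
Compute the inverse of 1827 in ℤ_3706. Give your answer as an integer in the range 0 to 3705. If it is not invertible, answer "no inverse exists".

Run Euclid on (3706, 1827):
3706 = 2*1827 + 52
1827 = 35*52 + 7
52 = 7*7 + 3
7 = 2*3 + 1
3 = 3*1 + 0
Since gcd(1827, 3706) = 1, back-substitute to write 1 as a combination:
1 = 7 − 2·3
1 = −2·52 + 15·7
1 = 15·1827 − 527·52
1 = −527·3706 + 1069·1827
So 1827·1069 ≡ 1 (mod 3706).

1069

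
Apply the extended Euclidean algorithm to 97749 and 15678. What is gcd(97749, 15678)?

9

Repeated division:
97749 = 6·15678 + 3681
15678 = 4·3681 + 954
3681 = 3·954 + 819
954 = 1·819 + 135
819 = 6·135 + 9
135 = 15·9 + 0
gcd(97749, 15678) = 9.
Express as a combination:
9 = 819 − 6·135
9 = −6·954 + 7·819
9 = 7·3681 − 27·954
9 = −27·15678 + 115·3681
9 = 115·97749 − 717·15678
So 9 = (115)·97749 + (-717)·15678.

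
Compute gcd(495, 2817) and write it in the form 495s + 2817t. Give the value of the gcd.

9

Repeated division:
2817 = 5·495 + 342
495 = 1·342 + 153
342 = 2·153 + 36
153 = 4·36 + 9
36 = 4·9 + 0
gcd(495, 2817) = 9.
Back-substituting:
9 = 153 − 4·36
9 = −4·342 + 9·153
9 = 9·495 − 13·342
9 = −13·2817 + 74·495
So 9 = (-13)·2817 + (74)·495.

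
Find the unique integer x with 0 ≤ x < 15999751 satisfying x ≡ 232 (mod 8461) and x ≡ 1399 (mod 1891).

13817045

Write x = 232 + 8461·k. Then 8461·k ≡ 1399 − 232 ≡ 1167 (mod 1891).
Need 8461⁻¹ mod 1891. Extended Euclid on (1891, 897):
1891 = 2·897 + 97
897 = 9·97 + 24
97 = 4·24 + 1
24 = 24·1 + 0
Back-substitute:
1 = 97 − 4·24
1 = −4·897 + 37·97
1 = 37·1891 − 78·897
8461⁻¹ ≡ 1813 (mod 1891), so k ≡ 1813·1167 ≡ 1633 (mod 1891).
x = 232 + 8461·1633 = 13817045.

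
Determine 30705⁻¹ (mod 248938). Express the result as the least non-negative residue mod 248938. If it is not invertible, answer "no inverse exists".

gcd(248938, 30705) by repeated division:
248938 = 8·30705 + 3298
30705 = 9·3298 + 1023
3298 = 3·1023 + 229
1023 = 4·229 + 107
229 = 2·107 + 15
107 = 7·15 + 2
15 = 7·2 + 1
2 = 2·1 + 0
gcd = 1, so the inverse exists. Back-substitute:
1 = 15 − 7·2
1 = −7·107 + 50·15
1 = 50·229 − 107·107
1 = −107·1023 + 478·229
1 = 478·3298 − 1541·1023
1 = −1541·30705 + 14347·3298
1 = 14347·248938 − 116317·30705
So 30705·(-116317) ≡ 1 (mod 248938), and -116317 ≡ 132621 (mod 248938).

132621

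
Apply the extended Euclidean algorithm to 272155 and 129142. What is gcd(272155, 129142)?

Repeated division:
272155 = 2×129142 + 13871
129142 = 9×13871 + 4303
13871 = 3×4303 + 962
4303 = 4×962 + 455
962 = 2×455 + 52
455 = 8×52 + 39
52 = 1×39 + 13
39 = 3×13 + 0
gcd(272155, 129142) = 13.
Back-substituting:
13 = 52 − 39
13 = −455 + 9·52
13 = 9·962 − 19·455
13 = −19·4303 + 85·962
13 = 85·13871 − 274·4303
13 = −274·129142 + 2551·13871
13 = 2551·272155 − 5376·129142
So 13 = (2551)·272155 + (-5376)·129142.

13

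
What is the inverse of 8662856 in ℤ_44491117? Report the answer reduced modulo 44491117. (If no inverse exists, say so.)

10737719

gcd(44491117, 8662856) by repeated division:
44491117 = 5×8662856 + 1176837
8662856 = 7×1176837 + 424997
1176837 = 2×424997 + 326843
424997 = 1×326843 + 98154
326843 = 3×98154 + 32381
98154 = 3×32381 + 1011
32381 = 32×1011 + 29
1011 = 34×29 + 25
29 = 1×25 + 4
25 = 6×4 + 1
4 = 4×1 + 0
Since gcd(8662856, 44491117) = 1, back-substitute to write 1 as a combination:
1 = 25 − 6·4
1 = −6·29 + 7·25
1 = 7·1011 − 244·29
1 = −244·32381 + 7815·1011
1 = 7815·98154 − 23689·32381
1 = −23689·326843 + 78882·98154
1 = 78882·424997 − 102571·326843
1 = −102571·1176837 + 284024·424997
1 = 284024·8662856 − 2090739·1176837
1 = −2090739·44491117 + 10737719·8662856
So 8662856·10737719 ≡ 1 (mod 44491117).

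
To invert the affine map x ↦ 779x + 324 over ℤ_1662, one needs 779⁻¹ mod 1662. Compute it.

gcd(1662, 779) by repeated division:
1662 = 2*779 + 104
779 = 7*104 + 51
104 = 2*51 + 2
51 = 25*2 + 1
2 = 2*1 + 0
The gcd is 1. Working backward:
1 = 51 − 25·2
1 = −25·104 + 51·51
1 = 51·779 − 382·104
1 = −382·1662 + 815·779
So 779·815 ≡ 1 (mod 1662).

815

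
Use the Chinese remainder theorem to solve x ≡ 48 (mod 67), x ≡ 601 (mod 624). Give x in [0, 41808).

39913

Write x = 48 + 67·k. Then 67·k ≡ 601 − 48 ≡ 553 (mod 624).
Need 67⁻¹ mod 624. Extended Euclid on (624, 67):
624 = 9×67 + 21
67 = 3×21 + 4
21 = 5×4 + 1
4 = 4×1 + 0
Back-substitute:
1 = 21 − 5·4
1 = −5·67 + 16·21
1 = 16·624 − 149·67
67⁻¹ ≡ 475 (mod 624), so k ≡ 475·553 ≡ 595 (mod 624).
x = 48 + 67·595 = 39913.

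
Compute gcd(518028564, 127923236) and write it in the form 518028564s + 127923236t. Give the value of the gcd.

4

Apply Euclid's algorithm to 518028564 and 127923236:
518028564 = 4·127923236 + 6335620
127923236 = 20·6335620 + 1210836
6335620 = 5·1210836 + 281440
1210836 = 4·281440 + 85076
281440 = 3·85076 + 26212
85076 = 3·26212 + 6440
26212 = 4·6440 + 452
6440 = 14·452 + 112
452 = 4·112 + 4
112 = 28·4 + 0
gcd(518028564, 127923236) = 4.
Back-substituting:
4 = 452 − 4·112
4 = −4·6440 + 57·452
4 = 57·26212 − 232·6440
4 = −232·85076 + 753·26212
4 = 753·281440 − 2491·85076
4 = −2491·1210836 + 10717·281440
4 = 10717·6335620 − 56076·1210836
4 = −56076·127923236 + 1132237·6335620
4 = 1132237·518028564 − 4585024·127923236
So 4 = (1132237)·518028564 + (-4585024)·127923236.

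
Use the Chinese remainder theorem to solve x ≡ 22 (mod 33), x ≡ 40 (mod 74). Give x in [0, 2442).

Write x = 22 + 33·k. Then 33·k ≡ 40 − 22 ≡ 18 (mod 74).
Need 33⁻¹ mod 74. Extended Euclid on (74, 33):
74 = 2*33 + 8
33 = 4*8 + 1
8 = 8*1 + 0
Back-substitute:
1 = 33 − 4·8
1 = −4·74 + 9·33
33⁻¹ ≡ 9 (mod 74), so k ≡ 9·18 ≡ 14 (mod 74).
x = 22 + 33·14 = 484.

484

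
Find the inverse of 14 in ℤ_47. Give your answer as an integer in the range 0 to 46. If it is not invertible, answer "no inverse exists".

Apply the Euclidean algorithm to 47 and 14:
47 = 3*14 + 5
14 = 2*5 + 4
5 = 1*4 + 1
4 = 4*1 + 0
gcd = 1, so the inverse exists. Back-substitute:
1 = 5 − 4
1 = −14 + 3·5
1 = 3·47 − 10·14
So 14·(-10) ≡ 1 (mod 47), and -10 ≡ 37 (mod 47).

37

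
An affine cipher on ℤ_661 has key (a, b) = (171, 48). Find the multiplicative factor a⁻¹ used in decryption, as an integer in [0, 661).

460

Extended Euclidean algorithm:
661 = 3*171 + 148
171 = 1*148 + 23
148 = 6*23 + 10
23 = 2*10 + 3
10 = 3*3 + 1
3 = 3*1 + 0
gcd = 1, so the inverse exists. Back-substitute:
1 = 10 − 3·3
1 = −3·23 + 7·10
1 = 7·148 − 45·23
1 = −45·171 + 52·148
1 = 52·661 − 201·171
Thus 171·(-201) ≡ 1 (mod 661); reducing, -201 mod 661 = 460.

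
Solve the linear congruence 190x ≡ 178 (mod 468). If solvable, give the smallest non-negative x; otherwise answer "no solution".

97

First find gcd(190, 468):
468 = 2*190 + 88
190 = 2*88 + 14
88 = 6*14 + 4
14 = 3*4 + 2
4 = 2*2 + 0
gcd = 2 and 2 | 178, so solutions exist. Divide through by 2: 95x ≡ 89 (mod 234).
Now find 95⁻¹ mod 234:
234 = 2·95 + 44
95 = 2·44 + 7
44 = 6·7 + 2
7 = 3·2 + 1
2 = 2·1 + 0
Back-substitute:
1 = 7 − 3·2
1 = −3·44 + 19·7
1 = 19·95 − 41·44
1 = −41·234 + 101·95
So 95⁻¹ ≡ 101 (mod 234).
Then x ≡ 101·89 ≡ 97 (mod 234); the smallest non-negative solution is x = 97.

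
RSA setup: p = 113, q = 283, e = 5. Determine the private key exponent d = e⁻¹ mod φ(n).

φ(n) = (p−1)(q−1) = 112·282 = 31584.
Need d with 5·d ≡ 1 (mod 31584). Apply the extended Euclidean algorithm:
31584 = 6316*5 + 4
5 = 1*4 + 1
4 = 4*1 + 0
Back-substitute:
1 = 5 − 4
1 = −31584 + 6317·5
So 5·6317 ≡ 1 (mod 31584), hence d = 6317.

6317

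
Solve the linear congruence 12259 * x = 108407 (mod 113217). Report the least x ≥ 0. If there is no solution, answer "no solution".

2918

First find gcd(12259, 113217):
113217 = 9×12259 + 2886
12259 = 4×2886 + 715
2886 = 4×715 + 26
715 = 27×26 + 13
26 = 2×13 + 0
gcd = 13 and 13 | 108407, so solutions exist. Divide through by 13: 943x ≡ 8339 (mod 8709).
Now find 943⁻¹ mod 8709:
8709 = 9*943 + 222
943 = 4*222 + 55
222 = 4*55 + 2
55 = 27*2 + 1
2 = 2*1 + 0
Back-substitute:
1 = 55 − 27·2
1 = −27·222 + 109·55
1 = 109·943 − 463·222
1 = −463·8709 + 4276·943
So 943⁻¹ ≡ 4276 (mod 8709).
Then x ≡ 4276·8339 ≡ 2918 (mod 8709); the smallest non-negative solution is x = 2918.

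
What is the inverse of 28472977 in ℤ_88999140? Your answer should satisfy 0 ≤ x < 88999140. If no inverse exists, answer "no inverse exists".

45204673

Apply the Euclidean algorithm to 88999140 and 28472977:
88999140 = 3×28472977 + 3580209
28472977 = 7×3580209 + 3411514
3580209 = 1×3411514 + 168695
3411514 = 20×168695 + 37614
168695 = 4×37614 + 18239
37614 = 2×18239 + 1136
18239 = 16×1136 + 63
1136 = 18×63 + 2
63 = 31×2 + 1
2 = 2×1 + 0
Since gcd(28472977, 88999140) = 1, back-substitute to write 1 as a combination:
1 = 63 − 31·2
1 = −31·1136 + 559·63
1 = 559·18239 − 8975·1136
1 = −8975·37614 + 18509·18239
1 = 18509·168695 − 83011·37614
1 = −83011·3411514 + 1678729·168695
1 = 1678729·3580209 − 1761740·3411514
1 = −1761740·28472977 + 14010909·3580209
1 = 14010909·88999140 − 43794467·28472977
So 28472977·(-43794467) ≡ 1 (mod 88999140), and -43794467 ≡ 45204673 (mod 88999140).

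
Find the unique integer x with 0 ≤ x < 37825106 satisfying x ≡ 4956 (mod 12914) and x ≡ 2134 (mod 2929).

Write x = 4956 + 12914·k. Then 12914·k ≡ 2134 − 4956 ≡ 107 (mod 2929).
Need 12914⁻¹ mod 2929. Extended Euclid on (2929, 1198):
2929 = 2×1198 + 533
1198 = 2×533 + 132
533 = 4×132 + 5
132 = 26×5 + 2
5 = 2×2 + 1
2 = 2×1 + 0
Back-substitute:
1 = 5 − 2·2
1 = −2·132 + 53·5
1 = 53·533 − 214·132
1 = −214·1198 + 481·533
1 = 481·2929 − 1176·1198
12914⁻¹ ≡ 1753 (mod 2929), so k ≡ 1753·107 ≡ 115 (mod 2929).
x = 4956 + 12914·115 = 1490066.

1490066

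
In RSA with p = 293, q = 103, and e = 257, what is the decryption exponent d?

φ(n) = (p−1)(q−1) = 292·102 = 29784.
Need d with 257·d ≡ 1 (mod 29784). Apply the extended Euclidean algorithm:
29784 = 115·257 + 229
257 = 1·229 + 28
229 = 8·28 + 5
28 = 5·5 + 3
5 = 1·3 + 2
3 = 1·2 + 1
2 = 2·1 + 0
Back-substitute:
1 = 3 − 2
1 = −5 + 2·3
1 = 2·28 − 11·5
1 = −11·229 + 90·28
1 = 90·257 − 101·229
1 = −101·29784 + 11705·257
So 257·11705 ≡ 1 (mod 29784), hence d = 11705.

11705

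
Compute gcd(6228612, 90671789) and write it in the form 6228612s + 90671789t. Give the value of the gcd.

Euclidean algorithm:
90671789 = 14·6228612 + 3471221
6228612 = 1·3471221 + 2757391
3471221 = 1·2757391 + 713830
2757391 = 3·713830 + 615901
713830 = 1·615901 + 97929
615901 = 6·97929 + 28327
97929 = 3·28327 + 12948
28327 = 2·12948 + 2431
12948 = 5·2431 + 793
2431 = 3·793 + 52
793 = 15·52 + 13
52 = 4·13 + 0
gcd(6228612, 90671789) = 13.
Working backward:
13 = 793 − 15·52
13 = −15·2431 + 46·793
13 = 46·12948 − 245·2431
13 = −245·28327 + 536·12948
13 = 536·97929 − 1853·28327
13 = −1853·615901 + 11654·97929
13 = 11654·713830 − 13507·615901
13 = −13507·2757391 + 52175·713830
13 = 52175·3471221 − 65682·2757391
13 = −65682·6228612 + 117857·3471221
13 = 117857·90671789 − 1715680·6228612
So 13 = (117857)·90671789 + (-1715680)·6228612.

13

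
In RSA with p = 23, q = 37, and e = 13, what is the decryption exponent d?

61

φ(n) = (p−1)(q−1) = 22·36 = 792.
Need d with 13·d ≡ 1 (mod 792). Apply the extended Euclidean algorithm:
792 = 60·13 + 12
13 = 1·12 + 1
12 = 12·1 + 0
Back-substitute:
1 = 13 − 12
1 = −792 + 61·13
So 13·61 ≡ 1 (mod 792), hence d = 61.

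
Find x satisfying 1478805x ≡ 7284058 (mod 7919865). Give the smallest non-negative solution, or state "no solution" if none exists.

no solution

gcd(1478805, 7919865):
7919865 = 5·1478805 + 525840
1478805 = 2·525840 + 427125
525840 = 1·427125 + 98715
427125 = 4·98715 + 32265
98715 = 3·32265 + 1920
32265 = 16·1920 + 1545
1920 = 1·1545 + 375
1545 = 4·375 + 45
375 = 8·45 + 15
45 = 3·15 + 0
gcd = 15, but 15 ∤ 7284058, so the congruence has no solution.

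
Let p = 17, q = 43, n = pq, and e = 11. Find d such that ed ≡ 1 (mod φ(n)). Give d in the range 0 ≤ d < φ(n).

611

φ(n) = (p−1)(q−1) = 16·42 = 672.
Need d with 11·d ≡ 1 (mod 672). Apply the extended Euclidean algorithm:
672 = 61×11 + 1
11 = 11×1 + 0
Back-substitute:
1 = 672 − 61·11
So 11·(-61) ≡ 1 (mod 672), hence d ≡ -61 ≡ 611 (mod 672).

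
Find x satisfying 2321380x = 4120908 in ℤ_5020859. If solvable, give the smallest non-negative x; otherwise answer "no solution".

2855103

First find gcd(2321380, 5020859):
5020859 = 2×2321380 + 378099
2321380 = 6×378099 + 52786
378099 = 7×52786 + 8597
52786 = 6×8597 + 1204
8597 = 7×1204 + 169
1204 = 7×169 + 21
169 = 8×21 + 1
21 = 21×1 + 0
gcd = 1, so a unique solution mod 5020859 exists.
Back-substitute for the Bézout coefficients:
1 = 169 − 8·21
1 = −8·1204 + 57·169
1 = 57·8597 − 407·1204
1 = −407·52786 + 2499·8597
1 = 2499·378099 − 17900·52786
1 = −17900·2321380 + 109899·378099
1 = 109899·5020859 − 237698·2321380
So 2321380·(-237698) ≡ 1 (mod 5020859), giving 2321380⁻¹ ≡ 4783161.
x ≡ 2321380⁻¹·4120908 ≡ 4783161·4120908 ≡ 2855103 (mod 5020859).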